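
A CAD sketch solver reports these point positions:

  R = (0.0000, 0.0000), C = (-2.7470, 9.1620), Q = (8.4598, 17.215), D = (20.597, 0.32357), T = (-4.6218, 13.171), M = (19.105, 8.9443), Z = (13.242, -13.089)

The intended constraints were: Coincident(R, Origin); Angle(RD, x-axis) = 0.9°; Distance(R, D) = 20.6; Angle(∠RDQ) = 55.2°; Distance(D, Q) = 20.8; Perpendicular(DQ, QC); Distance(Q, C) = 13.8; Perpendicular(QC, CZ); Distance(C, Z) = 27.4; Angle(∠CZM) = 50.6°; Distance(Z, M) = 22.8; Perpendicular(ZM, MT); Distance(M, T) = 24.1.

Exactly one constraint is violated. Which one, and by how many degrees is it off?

Perpendicular(ZM, MT) — off by 4.80°.

R = (0.00, 0.00) ✓; RD at 0.9000° ✓; |RD| = 20.60 ✓; ∠RDQ = 55.20° ✓; |DQ| = 20.80 ✓; ∠(DQ, QC) = 90.00° ✓; |QC| = 13.80 ✓; ∠(QC, CZ) = 90.00° ✓; |CZ| = 27.40 ✓; ∠CZM = 50.60° ✓; |ZM| = 22.80 ✓; ∠(ZM, MT) = 94.80° ✗; |MT| = 24.10 ✓.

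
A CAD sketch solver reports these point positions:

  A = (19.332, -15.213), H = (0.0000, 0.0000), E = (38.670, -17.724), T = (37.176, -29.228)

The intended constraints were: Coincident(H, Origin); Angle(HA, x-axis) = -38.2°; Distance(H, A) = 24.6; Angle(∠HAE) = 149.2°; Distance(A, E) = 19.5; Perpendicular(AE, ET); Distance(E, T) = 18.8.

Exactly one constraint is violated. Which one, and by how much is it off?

Distance(E, T) = 18.8 — off by 7.20.

H = (0.00, 0.00) ✓; HA at -38.20° ✓; |HA| = 24.60 ✓; ∠HAE = 149.2° ✓; |AE| = 19.50 ✓; ∠(AE, ET) = 90.00° ✓; |ET| = 11.60 ✗.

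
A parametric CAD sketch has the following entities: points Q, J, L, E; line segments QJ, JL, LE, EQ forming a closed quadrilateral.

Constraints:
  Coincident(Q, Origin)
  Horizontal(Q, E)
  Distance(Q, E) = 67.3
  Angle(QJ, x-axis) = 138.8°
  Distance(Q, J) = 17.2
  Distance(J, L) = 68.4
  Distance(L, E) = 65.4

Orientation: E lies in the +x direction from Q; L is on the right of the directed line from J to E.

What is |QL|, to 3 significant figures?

52.3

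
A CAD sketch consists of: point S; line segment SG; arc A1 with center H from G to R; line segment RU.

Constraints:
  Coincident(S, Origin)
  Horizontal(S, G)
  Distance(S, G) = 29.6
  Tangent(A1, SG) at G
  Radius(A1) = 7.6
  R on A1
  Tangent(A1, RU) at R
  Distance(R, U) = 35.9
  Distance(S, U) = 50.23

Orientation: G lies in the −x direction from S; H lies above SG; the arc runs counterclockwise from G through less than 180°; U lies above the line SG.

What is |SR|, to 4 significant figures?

23.46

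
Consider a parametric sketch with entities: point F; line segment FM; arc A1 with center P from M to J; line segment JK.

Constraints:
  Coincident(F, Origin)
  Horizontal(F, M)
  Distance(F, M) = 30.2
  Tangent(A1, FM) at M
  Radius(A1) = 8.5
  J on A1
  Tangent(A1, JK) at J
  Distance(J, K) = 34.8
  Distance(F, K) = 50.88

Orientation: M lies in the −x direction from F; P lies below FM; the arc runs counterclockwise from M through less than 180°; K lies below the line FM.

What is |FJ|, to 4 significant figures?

39.84

Checks: |PJ| = 8.500 ✓; ∠(PJ, JK) = 90.00° ✓; |JK| = 34.80 ✓; |FK| = 50.88 ✓.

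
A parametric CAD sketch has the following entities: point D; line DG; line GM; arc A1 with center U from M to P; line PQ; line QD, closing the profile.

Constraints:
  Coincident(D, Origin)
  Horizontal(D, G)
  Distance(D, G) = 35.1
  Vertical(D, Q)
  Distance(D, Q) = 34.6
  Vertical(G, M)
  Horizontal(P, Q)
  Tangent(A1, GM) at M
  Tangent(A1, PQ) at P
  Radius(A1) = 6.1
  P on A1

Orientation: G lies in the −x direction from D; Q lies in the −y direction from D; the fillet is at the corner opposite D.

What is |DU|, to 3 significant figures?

40.7

D and Q share the same x with |DQ| = 34.6 and Q on the −y side, so Q = (0.00, -34.6). The virtual corner opposite D is at (-35.1, -34.6). The tangent condition forces UM to be normal to GM and the tangent condition forces UP to be normal to PQ, with radius 6.1, so the center U sits 6.1 in from both sides at U = (-29.0, -28.5). Then |DU| = |U − D| = 40.7.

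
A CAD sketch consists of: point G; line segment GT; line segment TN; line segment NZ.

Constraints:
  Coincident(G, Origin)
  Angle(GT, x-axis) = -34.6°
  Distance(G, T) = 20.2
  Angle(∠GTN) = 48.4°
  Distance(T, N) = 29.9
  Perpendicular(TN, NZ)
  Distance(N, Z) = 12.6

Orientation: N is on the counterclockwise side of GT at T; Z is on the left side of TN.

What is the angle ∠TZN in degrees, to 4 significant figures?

67.15°

∠GTN = 48.4°, so TN runs at -34.6° + (180° − 48.4°) = 97.00° from the x-axis; with |TN| = 29.9, N = T + 29.9·(cos 97.00°, sin 97.00°) = (12.98, 18.21). TN is perpendicular to NZ; with |NZ| = 12.6 on the left of TN, Z = N + 12.6·(-0.9925, -0.1219) = (0.4774, 16.67). Then cos ∠TZN = ZT·ZN / (|ZT||ZN|), giving 67.15°.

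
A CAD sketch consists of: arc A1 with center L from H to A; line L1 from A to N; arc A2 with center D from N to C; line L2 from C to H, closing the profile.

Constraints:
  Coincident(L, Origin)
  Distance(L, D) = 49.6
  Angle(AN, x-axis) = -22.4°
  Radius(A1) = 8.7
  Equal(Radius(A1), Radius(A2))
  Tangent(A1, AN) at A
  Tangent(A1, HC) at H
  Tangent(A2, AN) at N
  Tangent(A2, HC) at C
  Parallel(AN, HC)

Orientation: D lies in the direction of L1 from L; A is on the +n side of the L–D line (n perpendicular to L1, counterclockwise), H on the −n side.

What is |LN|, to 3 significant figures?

50.4

Tangency of A1 to both parallel lines with radius 8.7 puts A and H at L ± 8.7·n: A = (3.32, 8.04), H = (-3.32, -8.04). Equal radii place N and C the same way about D: N = D + 8.7·n = (49.2, -10.9), C = D − 8.7·n = (42.5, -26.9). Then |LN| = |N − L| = 50.4.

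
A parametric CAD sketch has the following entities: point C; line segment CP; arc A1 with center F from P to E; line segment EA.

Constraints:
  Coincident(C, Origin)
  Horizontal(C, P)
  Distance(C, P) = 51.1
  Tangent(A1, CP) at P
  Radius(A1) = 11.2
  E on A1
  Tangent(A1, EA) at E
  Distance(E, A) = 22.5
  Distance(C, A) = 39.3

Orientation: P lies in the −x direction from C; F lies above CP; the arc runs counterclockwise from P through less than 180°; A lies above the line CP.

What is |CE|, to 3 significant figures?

41.8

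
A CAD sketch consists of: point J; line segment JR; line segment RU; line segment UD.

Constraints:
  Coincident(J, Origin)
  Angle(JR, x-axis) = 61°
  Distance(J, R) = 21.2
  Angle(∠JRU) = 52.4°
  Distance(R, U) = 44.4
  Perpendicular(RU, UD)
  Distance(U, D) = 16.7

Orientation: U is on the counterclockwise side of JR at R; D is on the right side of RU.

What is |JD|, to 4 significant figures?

45.96

J is at the origin; JR runs at 61.0° with length 21.2, so R = 21.2·(cos 61.0°, sin 61.0°) = (10.28, 18.54). ∠JRU = 52.4°, so RU runs at 61.0° + (180° − 52.4°) = 188.6° from the x-axis; with |RU| = 44.4, U = R + 44.4·(cos 188.6°, sin 188.6°) = (-33.62, 11.90). RU ⟂ UD; with |UD| = 16.7 on the right of RU, D = U + 16.7·(-0.1495, 0.9888) = (-36.12, 28.41). Then |JD| = |D − J| = 45.96.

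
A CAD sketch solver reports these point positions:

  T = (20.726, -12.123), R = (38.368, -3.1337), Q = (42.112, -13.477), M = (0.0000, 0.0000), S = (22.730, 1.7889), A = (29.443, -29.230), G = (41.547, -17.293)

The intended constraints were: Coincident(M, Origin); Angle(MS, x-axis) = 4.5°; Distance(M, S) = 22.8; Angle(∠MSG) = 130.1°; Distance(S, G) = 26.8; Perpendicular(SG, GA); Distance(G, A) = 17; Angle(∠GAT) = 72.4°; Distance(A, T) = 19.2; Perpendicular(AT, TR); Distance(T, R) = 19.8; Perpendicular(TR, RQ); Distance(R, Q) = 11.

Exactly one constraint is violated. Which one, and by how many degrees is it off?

Perpendicular(TR, RQ) — off by 7.10°.

M = (0.00, 0.00) ✓; MS at 4.500° ✓; |MS| = 22.80 ✓; ∠MSG = 130.1° ✓; |SG| = 26.80 ✓; ∠(SG, GA) = 90.00° ✓; |GA| = 17.00 ✓; ∠GAT = 72.40° ✓; |AT| = 19.20 ✓; ∠(AT, TR) = 90.00° ✓; |TR| = 19.80 ✓; ∠(TR, RQ) = 97.10° ✗; |RQ| = 11.00 ✓.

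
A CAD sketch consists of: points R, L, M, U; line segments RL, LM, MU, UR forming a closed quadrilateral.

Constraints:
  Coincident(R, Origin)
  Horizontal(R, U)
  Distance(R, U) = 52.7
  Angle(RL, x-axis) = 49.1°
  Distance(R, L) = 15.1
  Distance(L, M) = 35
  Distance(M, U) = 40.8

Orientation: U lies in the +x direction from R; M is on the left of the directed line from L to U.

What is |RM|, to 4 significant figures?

50.08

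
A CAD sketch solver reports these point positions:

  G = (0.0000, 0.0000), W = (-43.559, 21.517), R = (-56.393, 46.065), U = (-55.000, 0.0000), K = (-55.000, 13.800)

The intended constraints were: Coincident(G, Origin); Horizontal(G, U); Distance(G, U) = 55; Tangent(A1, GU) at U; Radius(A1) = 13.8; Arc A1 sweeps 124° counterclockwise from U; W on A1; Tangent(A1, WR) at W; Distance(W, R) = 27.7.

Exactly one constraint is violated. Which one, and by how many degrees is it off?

Tangent(A1, WR) at W — off by 6.40°.

G = (0.00, 0.00) ✓; G.y = 0.00, U.y = 0.00 ✓; |GU| = 55.00 ✓; ∠(KU, UG) = 90.00° ✓; |KU| = 13.80 ✓; bearing(K→W) − bearing(K→U) = 124.0° ✓; |KW| = 13.80 ✓; ∠(KW, WR) = 96.40° ✗; |WR| = 27.70 ✓.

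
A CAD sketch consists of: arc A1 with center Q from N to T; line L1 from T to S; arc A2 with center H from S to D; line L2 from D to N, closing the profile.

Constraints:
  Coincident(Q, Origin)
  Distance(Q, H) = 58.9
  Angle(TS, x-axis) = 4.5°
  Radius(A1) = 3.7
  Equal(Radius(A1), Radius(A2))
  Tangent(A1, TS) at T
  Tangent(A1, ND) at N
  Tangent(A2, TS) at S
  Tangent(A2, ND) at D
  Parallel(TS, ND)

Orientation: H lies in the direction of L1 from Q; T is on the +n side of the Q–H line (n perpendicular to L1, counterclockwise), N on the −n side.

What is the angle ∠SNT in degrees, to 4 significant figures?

82.84°

The slot axis is L1's direction at 4.5°, so u = (cos 4.5°, sin 4.5°) = (0.9969, 0.07846) and n = (−sin 4.5°, cos 4.5°) = (-0.07846, 0.9969). Q is at the origin and H lies 58.9 along u from Q, so H = 58.9·u = (58.72, 4.621). Tangency of A1 to both parallel lines with radius 3.7 puts T and N at Q ± 3.7·n: T = (-0.2903, 3.689), N = (0.2903, -3.689). Equal radii place S and D the same way about H: S = H + 3.7·n = (58.43, 8.310), D = H − 3.7·n = (59.01, 0.9326). Then cos ∠SNT = NS·NT / (|NS||NT|), giving 82.84°.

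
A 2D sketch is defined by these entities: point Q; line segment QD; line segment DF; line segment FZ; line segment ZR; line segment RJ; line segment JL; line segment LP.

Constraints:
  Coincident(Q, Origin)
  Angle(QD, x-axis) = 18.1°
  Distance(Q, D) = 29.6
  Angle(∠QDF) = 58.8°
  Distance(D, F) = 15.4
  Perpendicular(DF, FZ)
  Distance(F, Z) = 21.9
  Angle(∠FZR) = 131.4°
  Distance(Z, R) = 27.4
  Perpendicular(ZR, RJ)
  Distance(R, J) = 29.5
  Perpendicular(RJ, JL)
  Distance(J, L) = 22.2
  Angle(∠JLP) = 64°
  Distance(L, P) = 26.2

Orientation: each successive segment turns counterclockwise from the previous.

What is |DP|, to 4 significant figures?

28.49

Q is at the origin; QD runs at 18.1° with length 29.6, so D = (28.14, 9.196). ∠QDF = 58.8° gives DF at 139.3° from the x-axis; with |DF| = 15.4, F = (16.46, 19.24). DF is perpendicular to FZ, so FZ runs at -130.7°; with |FZ| = 21.9, Z = (2.179, 2.635). ∠FZR = 131.4° gives ZR at -82.10° from the x-axis; with |ZR| = 27.4, R = (5.945, -24.50). ZR ⟂ RJ, so RJ runs at 7.900°; with |RJ| = 29.5, J = (35.17, -20.45). RJ ⟂ JL, so JL runs at 97.90°; with |JL| = 22.2, L = (32.11, 1.539). ∠JLP = 64.0° gives LP at -146.1° from the x-axis; with |LP| = 26.2, P = (10.37, -13.07). Then |DP| = |P − D| = 28.49.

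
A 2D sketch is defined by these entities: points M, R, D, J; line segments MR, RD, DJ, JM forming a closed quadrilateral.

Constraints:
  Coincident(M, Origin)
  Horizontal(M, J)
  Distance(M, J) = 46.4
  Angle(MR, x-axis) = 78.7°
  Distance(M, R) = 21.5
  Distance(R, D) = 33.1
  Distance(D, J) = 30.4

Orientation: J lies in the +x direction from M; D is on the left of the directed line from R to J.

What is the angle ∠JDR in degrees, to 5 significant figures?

95.832°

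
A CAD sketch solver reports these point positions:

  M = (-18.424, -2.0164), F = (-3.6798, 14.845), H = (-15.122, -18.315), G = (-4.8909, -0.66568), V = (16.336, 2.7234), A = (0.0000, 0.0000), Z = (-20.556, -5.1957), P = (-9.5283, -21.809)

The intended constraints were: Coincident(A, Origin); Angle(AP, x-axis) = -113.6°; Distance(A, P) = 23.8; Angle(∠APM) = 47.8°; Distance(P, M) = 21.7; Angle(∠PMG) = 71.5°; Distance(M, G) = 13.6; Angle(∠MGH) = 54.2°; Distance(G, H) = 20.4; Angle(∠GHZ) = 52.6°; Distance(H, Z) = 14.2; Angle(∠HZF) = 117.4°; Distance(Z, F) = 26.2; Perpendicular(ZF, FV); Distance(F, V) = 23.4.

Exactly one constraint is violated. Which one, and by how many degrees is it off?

Perpendicular(ZF, FV) — off by 8.90°.

A = (0.00, 0.00) ✓; AP at -113.6° ✓; |AP| = 23.80 ✓; ∠APM = 47.80° ✓; |PM| = 21.70 ✓; ∠PMG = 71.50° ✓; |MG| = 13.60 ✓; ∠MGH = 54.20° ✓; |GH| = 20.40 ✓; ∠GHZ = 52.60° ✓; |HZ| = 14.20 ✓; ∠HZF = 117.4° ✓; |ZF| = 26.20 ✓; ∠(ZF, FV) = 81.10° ✗; |FV| = 23.40 ✓.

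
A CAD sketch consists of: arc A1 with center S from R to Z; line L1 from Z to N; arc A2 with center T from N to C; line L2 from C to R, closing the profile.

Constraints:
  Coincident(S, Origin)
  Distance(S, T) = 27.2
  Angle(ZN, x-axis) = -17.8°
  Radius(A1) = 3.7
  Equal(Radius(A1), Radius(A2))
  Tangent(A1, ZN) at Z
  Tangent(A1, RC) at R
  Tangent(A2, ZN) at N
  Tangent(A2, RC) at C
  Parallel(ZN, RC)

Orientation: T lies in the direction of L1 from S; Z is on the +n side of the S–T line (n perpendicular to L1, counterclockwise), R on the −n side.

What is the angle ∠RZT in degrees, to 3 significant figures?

82.3°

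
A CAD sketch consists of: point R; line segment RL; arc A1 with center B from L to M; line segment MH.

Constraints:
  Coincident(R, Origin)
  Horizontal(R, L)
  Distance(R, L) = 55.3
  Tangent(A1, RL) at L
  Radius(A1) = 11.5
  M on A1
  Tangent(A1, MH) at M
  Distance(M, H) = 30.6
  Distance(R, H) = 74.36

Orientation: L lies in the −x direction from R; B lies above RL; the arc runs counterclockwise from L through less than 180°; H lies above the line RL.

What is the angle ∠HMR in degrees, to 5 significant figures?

139.65°

Checks: R.y = 0.00, L.y = 0.00 ✓; |BM| = 11.50 ✓; ∠(BM, MH) = 90.00° ✓; |MH| = 30.60 ✓; |RH| = 74.36 ✓.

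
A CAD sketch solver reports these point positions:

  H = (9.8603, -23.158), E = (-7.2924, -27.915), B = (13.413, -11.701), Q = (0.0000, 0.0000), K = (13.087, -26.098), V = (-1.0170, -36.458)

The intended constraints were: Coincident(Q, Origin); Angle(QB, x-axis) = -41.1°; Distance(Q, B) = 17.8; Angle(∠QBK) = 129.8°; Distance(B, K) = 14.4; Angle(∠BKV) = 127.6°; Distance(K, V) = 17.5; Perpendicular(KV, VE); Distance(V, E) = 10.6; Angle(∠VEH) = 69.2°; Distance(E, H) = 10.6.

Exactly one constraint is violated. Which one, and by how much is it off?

Distance(E, H) = 10.6 — off by 7.20.

Q = (0.00, 0.00) ✓; QB at -41.10° ✓; |QB| = 17.80 ✓; ∠QBK = 129.8° ✓; |BK| = 14.40 ✓; ∠BKV = 127.6° ✓; |KV| = 17.50 ✓; ∠(KV, VE) = 90.00° ✓; |VE| = 10.60 ✓; ∠VEH = 69.20° ✓; |EH| = 17.80 ✗.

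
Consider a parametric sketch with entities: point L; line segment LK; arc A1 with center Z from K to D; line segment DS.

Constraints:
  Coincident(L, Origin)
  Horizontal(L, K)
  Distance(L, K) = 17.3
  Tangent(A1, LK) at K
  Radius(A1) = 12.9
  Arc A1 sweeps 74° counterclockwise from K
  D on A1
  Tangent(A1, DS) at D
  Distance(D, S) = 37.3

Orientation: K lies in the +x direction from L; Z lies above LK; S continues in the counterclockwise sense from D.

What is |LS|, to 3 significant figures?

60.3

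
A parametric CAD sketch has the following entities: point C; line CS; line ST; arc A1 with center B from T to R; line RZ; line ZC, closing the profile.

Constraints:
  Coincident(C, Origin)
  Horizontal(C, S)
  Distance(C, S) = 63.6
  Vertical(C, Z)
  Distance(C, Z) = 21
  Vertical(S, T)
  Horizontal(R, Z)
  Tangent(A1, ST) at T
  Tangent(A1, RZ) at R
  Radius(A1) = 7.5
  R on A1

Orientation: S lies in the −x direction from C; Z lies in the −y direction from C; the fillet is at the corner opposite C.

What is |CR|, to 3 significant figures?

59.9

C is at the origin; C and S share the same y with |CS| = 63.6 and S on the −x side, so S = (-63.6, 0.00). C and Z share the same x with |CZ| = 21.0 and Z on the −y side, so Z = (0.00, -21.0). The virtual corner opposite C is at (-63.6, -21.0). A1 meets ST tangentially, so BT is at right angles to ST and tangency of A1 to RZ means the radius BR is perpendicular to RZ, with radius 7.5, so the center B sits 7.5 in from both sides at B = (-56.1, -13.5). That places the tangent points at T = (-63.6, -13.5) on ST and R = (-56.1, -21.0) on RZ. Then |CR| = |R − C| = 59.9.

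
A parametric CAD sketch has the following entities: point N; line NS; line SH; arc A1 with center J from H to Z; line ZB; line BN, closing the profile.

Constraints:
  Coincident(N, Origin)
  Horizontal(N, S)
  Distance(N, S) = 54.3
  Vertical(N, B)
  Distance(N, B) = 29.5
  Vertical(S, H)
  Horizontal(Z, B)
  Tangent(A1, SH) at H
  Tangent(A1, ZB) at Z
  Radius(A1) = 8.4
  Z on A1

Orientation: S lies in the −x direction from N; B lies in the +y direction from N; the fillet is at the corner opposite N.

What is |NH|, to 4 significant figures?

58.26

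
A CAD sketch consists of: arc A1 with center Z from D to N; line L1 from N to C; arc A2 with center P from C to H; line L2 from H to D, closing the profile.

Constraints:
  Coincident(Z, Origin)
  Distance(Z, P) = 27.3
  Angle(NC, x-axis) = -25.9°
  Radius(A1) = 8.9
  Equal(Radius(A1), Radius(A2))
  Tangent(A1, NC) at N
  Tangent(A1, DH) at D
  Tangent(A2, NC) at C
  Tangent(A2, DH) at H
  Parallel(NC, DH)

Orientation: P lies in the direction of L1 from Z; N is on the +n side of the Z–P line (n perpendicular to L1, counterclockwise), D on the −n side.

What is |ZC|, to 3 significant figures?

28.7

Tangency of A1 to both parallel lines with radius 8.9 puts N and D at Z ± 8.9·n: N = (3.89, 8.01), D = (-3.89, -8.01). Equal radii place C and H the same way about P: C = P + 8.9·n = (28.4, -3.92), H = P − 8.9·n = (20.7, -19.9). Then |ZC| = |C − Z| = 28.7.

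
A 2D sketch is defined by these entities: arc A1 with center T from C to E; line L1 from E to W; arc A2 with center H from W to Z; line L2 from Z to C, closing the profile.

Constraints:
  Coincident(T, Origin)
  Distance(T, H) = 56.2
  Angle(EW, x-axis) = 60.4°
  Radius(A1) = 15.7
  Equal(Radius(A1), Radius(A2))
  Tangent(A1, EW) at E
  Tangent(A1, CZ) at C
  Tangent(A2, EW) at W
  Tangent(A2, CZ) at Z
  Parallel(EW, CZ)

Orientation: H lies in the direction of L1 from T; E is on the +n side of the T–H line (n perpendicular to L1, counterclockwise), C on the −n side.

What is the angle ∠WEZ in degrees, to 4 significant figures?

29.19°

The slot axis is L1's direction at 60.4°, so u = (cos 60.4°, sin 60.4°) = (0.4939, 0.8695) and n = (−sin 60.4°, cos 60.4°) = (-0.8695, 0.4939). T is at the origin and H lies 56.2 along u from T, so H = 56.2·u = (27.76, 48.87). Tangency of A1 to both parallel lines with radius 15.7 puts E and C at T ± 15.7·n: E = (-13.65, 7.755), C = (13.65, -7.755). Equal radii place W and Z the same way about H: W = H + 15.7·n = (14.11, 56.62), Z = H − 15.7·n = (41.41, 41.11). Then cos ∠WEZ = EW·EZ / (|EW||EZ|), giving 29.19°.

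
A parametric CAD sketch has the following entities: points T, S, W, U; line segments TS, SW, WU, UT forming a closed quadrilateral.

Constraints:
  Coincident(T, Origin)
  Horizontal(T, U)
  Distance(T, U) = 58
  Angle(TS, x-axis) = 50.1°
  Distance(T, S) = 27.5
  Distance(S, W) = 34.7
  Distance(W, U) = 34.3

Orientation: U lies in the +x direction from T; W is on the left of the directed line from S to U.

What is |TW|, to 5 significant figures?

60.195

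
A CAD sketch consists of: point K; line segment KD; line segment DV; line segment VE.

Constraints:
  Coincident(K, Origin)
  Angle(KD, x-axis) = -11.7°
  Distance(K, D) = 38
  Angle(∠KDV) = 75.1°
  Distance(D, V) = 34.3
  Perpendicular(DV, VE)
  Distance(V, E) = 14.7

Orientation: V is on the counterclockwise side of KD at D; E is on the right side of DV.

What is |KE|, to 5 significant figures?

56.973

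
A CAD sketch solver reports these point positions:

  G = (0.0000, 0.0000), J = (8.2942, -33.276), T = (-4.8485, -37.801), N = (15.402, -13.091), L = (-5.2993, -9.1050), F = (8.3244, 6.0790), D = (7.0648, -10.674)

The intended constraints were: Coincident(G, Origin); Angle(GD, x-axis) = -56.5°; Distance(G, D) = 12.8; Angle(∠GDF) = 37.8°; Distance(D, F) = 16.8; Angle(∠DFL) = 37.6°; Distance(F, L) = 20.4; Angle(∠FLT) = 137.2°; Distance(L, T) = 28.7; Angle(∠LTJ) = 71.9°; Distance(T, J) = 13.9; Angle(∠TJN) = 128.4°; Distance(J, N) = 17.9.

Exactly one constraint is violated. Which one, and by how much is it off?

Distance(J, N) = 17.9 — off by 3.50.

G = (0.00, 0.00) ✓; GD at -56.50° ✓; |GD| = 12.80 ✓; ∠GDF = 37.80° ✓; |DF| = 16.80 ✓; ∠DFL = 37.60° ✓; |FL| = 20.40 ✓; ∠FLT = 137.2° ✓; |LT| = 28.70 ✓; ∠LTJ = 71.90° ✓; |TJ| = 13.90 ✓; ∠TJN = 128.4° ✓; |JN| = 21.40 ✗.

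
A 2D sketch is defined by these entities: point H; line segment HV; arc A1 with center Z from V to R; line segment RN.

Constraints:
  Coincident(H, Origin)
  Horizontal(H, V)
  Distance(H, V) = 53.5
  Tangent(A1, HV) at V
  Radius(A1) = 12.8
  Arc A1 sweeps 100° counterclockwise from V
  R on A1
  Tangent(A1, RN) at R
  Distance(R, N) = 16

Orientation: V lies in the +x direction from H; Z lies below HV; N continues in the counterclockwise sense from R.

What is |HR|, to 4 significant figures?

43.57

H is at the origin; H and V share the same y with |HV| = 53.5 and V on the +x side, so V = (53.50, 0.000). The tangent condition forces ZV to be normal to HV, so Z = V + (0, -12.8) = (53.50, -12.80). On A1, V sits at bearing 90° from Z; a 100° counterclockwise sweep puts R at bearing 190°, so R = Z + 12.8·(cos 190°, sin 190°) = (40.89, -15.02). Then |HR| = |R − H| = 43.57.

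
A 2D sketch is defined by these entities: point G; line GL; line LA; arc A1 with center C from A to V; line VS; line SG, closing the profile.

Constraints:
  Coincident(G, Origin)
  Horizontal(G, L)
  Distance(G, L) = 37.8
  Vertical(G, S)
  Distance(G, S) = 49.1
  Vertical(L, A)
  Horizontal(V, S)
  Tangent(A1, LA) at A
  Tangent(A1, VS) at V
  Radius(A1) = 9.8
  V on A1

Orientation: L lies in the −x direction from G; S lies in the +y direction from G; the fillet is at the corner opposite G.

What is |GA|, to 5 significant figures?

54.528

G is at the origin; GL is horizontal with |GL| = 37.8 and L on the −x side, so L = (-37.800, 0.0000). G and S share the same x with |GS| = 49.1 and S on the +y side, so S = (0.0000, 49.100). The virtual corner opposite G is at (-37.800, 49.100). Since A1 is tangent to LA there, CA ⟂ LA and since A1 is tangent to VS there, CV ⟂ VS, with radius 9.8, so the center C sits 9.8 in from both sides at C = (-28.000, 39.300). That places the tangent points at A = (-37.800, 39.300) on LA and V = (-28.000, 49.100) on VS. Then |GA| = |A − G| = 54.528.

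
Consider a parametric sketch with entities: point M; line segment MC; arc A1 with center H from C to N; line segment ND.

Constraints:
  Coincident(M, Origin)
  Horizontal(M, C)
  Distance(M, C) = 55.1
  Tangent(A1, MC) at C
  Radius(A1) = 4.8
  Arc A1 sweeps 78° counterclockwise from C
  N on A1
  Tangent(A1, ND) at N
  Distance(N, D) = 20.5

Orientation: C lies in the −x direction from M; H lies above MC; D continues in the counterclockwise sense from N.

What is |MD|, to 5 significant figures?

51.944

On A1, C sits at bearing -90° from H; a 78° counterclockwise sweep puts N at bearing -12°, so N = H + 4.8·(cos -12°, sin -12°) = (-50.405, 3.8020). The tangent condition forces HN to be normal to ND, so ND runs along (−sin -12°, cos -12°); with |ND| = 20.5, D = (-46.143, 23.854). Then |MD| = |D − M| = 51.944.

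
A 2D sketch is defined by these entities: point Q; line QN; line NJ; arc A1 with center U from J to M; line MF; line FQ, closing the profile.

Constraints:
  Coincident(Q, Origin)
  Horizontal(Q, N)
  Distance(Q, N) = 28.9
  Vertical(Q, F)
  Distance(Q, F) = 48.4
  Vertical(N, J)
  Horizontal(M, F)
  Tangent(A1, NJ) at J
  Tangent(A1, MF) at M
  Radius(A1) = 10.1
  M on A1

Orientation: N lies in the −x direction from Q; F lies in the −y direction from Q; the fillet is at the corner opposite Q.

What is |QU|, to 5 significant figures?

42.665

Q is at the origin; QN is horizontal with |QN| = 28.9 and N on the −x side, so N = (-28.900, 0.0000). QF is vertical with |QF| = 48.4 and F on the −y side, so F = (0.0000, -48.400). The virtual corner opposite Q is at (-28.900, -48.400). A1 meets NJ tangentially, so UJ is at right angles to NJ and A1 meets MF tangentially, so UM is at right angles to MF, with radius 10.1, so the center U sits 10.1 in from both sides at U = (-18.800, -38.300). Then |QU| = |U − Q| = 42.665.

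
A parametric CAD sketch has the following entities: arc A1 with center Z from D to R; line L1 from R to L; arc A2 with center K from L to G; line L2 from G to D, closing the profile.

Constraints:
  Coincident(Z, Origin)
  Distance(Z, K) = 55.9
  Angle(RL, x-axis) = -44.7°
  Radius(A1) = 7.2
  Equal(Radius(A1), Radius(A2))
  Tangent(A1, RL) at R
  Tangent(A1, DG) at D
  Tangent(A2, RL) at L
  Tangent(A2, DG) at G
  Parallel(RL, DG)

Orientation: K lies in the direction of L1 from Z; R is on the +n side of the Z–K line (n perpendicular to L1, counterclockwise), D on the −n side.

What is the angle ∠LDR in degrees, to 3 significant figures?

75.6°

The slot axis is L1's direction at -44.7°, so u = (cos -44.7°, sin -44.7°) = (0.711, -0.703) and n = (−sin -44.7°, cos -44.7°) = (0.703, 0.711). Z is at the origin and K lies 55.9 along u from Z, so K = 55.9·u = (39.7, -39.3). Tangency of A1 to both parallel lines with radius 7.2 puts R and D at Z ± 7.2·n: R = (5.06, 5.12), D = (-5.06, -5.12). Equal radii place L and G the same way about K: L = K + 7.2·n = (44.8, -34.2), G = K − 7.2·n = (34.7, -44.4). Then cos ∠LDR = DL·DR / (|DL||DR|), giving 75.6°.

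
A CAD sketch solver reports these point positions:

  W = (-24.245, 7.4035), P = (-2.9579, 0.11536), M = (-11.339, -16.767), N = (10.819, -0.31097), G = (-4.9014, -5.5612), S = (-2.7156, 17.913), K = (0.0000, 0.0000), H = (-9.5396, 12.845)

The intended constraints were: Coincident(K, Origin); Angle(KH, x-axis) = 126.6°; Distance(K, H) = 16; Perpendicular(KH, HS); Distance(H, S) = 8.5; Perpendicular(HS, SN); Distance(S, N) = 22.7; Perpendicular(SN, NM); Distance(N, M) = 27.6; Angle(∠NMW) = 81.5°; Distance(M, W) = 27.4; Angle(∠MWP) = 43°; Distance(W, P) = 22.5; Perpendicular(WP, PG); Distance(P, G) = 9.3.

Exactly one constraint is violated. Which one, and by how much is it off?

Distance(P, G) = 9.3 — off by 3.30.

K = (0.00, 0.00) ✓; KH at 126.6° ✓; |KH| = 16.00 ✓; ∠(KH, HS) = 90.00° ✓; |HS| = 8.500 ✓; ∠(HS, SN) = 90.00° ✓; |SN| = 22.70 ✓; ∠(SN, NM) = 90.00° ✓; |NM| = 27.60 ✓; ∠NMW = 81.50° ✓; |MW| = 27.40 ✓; ∠MWP = 43.00° ✓; |WP| = 22.50 ✓; ∠(WP, PG) = 90.00° ✓; |PG| = 6.000 ✗.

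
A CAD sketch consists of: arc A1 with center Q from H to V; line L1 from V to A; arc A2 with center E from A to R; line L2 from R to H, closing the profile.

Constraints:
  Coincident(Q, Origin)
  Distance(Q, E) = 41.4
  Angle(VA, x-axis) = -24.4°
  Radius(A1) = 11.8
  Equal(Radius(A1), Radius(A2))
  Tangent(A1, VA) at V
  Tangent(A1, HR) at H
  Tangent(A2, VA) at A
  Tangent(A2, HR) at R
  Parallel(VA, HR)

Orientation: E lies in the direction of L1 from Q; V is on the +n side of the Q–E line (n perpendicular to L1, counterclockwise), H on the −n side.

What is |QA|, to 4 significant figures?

43.05

The slot axis is L1's direction at -24.4°, so u = (cos -24.4°, sin -24.4°) = (0.9107, -0.4131) and n = (−sin -24.4°, cos -24.4°) = (0.4131, 0.9107). Q is at the origin and E lies 41.4 along u from Q, so E = 41.4·u = (37.70, -17.10). Tangency of A1 to both parallel lines with radius 11.8 puts V and H at Q ± 11.8·n: V = (4.875, 10.75), H = (-4.875, -10.75). Equal radii place A and R the same way about E: A = E + 11.8·n = (42.58, -6.356), R = E − 11.8·n = (32.83, -27.85). Then |QA| = |A − Q| = 43.05.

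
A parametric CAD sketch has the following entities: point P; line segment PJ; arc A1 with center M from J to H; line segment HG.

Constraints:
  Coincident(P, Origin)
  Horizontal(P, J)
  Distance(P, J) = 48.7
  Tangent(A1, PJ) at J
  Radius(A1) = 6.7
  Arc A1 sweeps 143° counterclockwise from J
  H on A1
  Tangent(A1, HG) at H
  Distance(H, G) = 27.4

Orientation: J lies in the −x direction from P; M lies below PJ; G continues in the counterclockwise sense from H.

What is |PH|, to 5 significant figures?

54.092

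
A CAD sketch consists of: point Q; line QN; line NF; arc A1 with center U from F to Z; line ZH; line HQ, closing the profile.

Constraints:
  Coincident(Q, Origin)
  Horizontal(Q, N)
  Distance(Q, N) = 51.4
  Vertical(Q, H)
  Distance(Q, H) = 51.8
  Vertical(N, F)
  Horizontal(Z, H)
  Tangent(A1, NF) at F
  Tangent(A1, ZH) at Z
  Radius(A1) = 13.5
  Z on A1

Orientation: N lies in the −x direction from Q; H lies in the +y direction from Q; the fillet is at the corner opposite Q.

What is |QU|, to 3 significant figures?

53.9

Q and H share the same x with |QH| = 51.8 and H on the +y side, so H = (0.00, 51.8). The virtual corner opposite Q is at (-51.4, 51.8). Since A1 is tangent to NF there, UF ⟂ NF and since A1 is tangent to ZH there, UZ ⟂ ZH, with radius 13.5, so the center U sits 13.5 in from both sides at U = (-37.9, 38.3). Then |QU| = |U − Q| = 53.9.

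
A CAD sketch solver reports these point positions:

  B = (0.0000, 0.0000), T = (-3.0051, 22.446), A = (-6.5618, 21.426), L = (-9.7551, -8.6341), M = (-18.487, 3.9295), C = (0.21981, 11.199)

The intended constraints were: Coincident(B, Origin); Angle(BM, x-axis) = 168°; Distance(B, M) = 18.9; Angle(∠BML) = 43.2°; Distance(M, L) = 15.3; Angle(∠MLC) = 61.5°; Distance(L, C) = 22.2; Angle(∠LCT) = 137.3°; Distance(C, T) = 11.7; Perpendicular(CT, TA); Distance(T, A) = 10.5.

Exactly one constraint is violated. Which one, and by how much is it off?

Distance(T, A) = 10.5 — off by 6.80.

B = (0.00, 0.00) ✓; BM at 168.0° ✓; |BM| = 18.90 ✓; ∠BML = 43.20° ✓; |ML| = 15.30 ✓; ∠MLC = 61.50° ✓; |LC| = 22.20 ✓; ∠LCT = 137.3° ✓; |CT| = 11.70 ✓; ∠(CT, TA) = 90.00° ✓; |TA| = 3.700 ✗.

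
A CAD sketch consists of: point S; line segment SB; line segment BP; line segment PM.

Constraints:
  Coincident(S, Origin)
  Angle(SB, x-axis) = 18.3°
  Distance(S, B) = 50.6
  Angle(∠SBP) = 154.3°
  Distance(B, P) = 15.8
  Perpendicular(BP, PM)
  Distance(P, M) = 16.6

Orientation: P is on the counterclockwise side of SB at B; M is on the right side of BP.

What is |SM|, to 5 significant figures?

72.490

S is at the origin; SB runs at 18.3° with length 50.6, so B = 50.6·(cos 18.3°, sin 18.3°) = (48.041, 15.888). ∠SBP = 154.3°, so BP runs at 18.3° + (180° − 154.3°) = 44.000° from the x-axis; with |BP| = 15.8, P = B + 15.8·(cos 44.000°, sin 44.000°) = (59.406, 26.864). BP ⟂ PM; with |PM| = 16.6 on the right of BP, M = P + 16.6·(0.69466, -0.71934) = (70.938, 14.923). Then |SM| = |M − S| = 72.490.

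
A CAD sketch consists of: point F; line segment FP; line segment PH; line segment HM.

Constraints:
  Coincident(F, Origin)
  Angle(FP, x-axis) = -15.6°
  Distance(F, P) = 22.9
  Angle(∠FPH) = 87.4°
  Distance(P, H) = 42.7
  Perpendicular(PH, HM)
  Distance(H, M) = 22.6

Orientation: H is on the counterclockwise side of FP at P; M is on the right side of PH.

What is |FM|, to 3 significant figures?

61.7

F is at the origin; FP runs at -15.6° with length 22.9, so P = 22.9·(cos -15.6°, sin -15.6°) = (22.1, -6.16). ∠FPH = 87.4°, so PH runs at -15.6° + (180° − 87.4°) = 77.0° from the x-axis; with |PH| = 42.7, H = P + 42.7·(cos 77.0°, sin 77.0°) = (31.7, 35.4). The perpendicularity gives HM at right angles to PH; with |HM| = 22.6 on the right of PH, M = H + 22.6·(0.974, -0.225) = (53.7, 30.4). Then |FM| = |M − F| = 61.7.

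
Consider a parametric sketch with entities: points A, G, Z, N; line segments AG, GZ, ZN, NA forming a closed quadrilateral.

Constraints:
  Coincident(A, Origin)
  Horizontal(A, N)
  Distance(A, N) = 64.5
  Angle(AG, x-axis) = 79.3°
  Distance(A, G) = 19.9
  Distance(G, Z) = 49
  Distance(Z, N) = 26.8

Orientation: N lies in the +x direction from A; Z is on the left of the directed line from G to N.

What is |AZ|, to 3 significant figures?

57.7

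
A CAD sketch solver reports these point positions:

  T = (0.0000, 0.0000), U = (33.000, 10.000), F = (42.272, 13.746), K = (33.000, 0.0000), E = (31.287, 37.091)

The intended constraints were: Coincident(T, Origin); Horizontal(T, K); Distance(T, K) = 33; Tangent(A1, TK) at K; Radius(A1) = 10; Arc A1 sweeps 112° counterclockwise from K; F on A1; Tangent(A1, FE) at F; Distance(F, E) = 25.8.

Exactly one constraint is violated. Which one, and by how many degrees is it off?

Tangent(A1, FE) at F — off by 3.20°.

T = (0.00, 0.00) ✓; T.y = 0.00, K.y = 0.00 ✓; |TK| = 33.00 ✓; ∠(UK, KT) = 90.00° ✓; |UK| = 10.00 ✓; bearing(U→F) − bearing(U→K) = 112.0° ✓; |UF| = 10.00 ✓; ∠(UF, FE) = 86.80° ✗; |FE| = 25.80 ✓.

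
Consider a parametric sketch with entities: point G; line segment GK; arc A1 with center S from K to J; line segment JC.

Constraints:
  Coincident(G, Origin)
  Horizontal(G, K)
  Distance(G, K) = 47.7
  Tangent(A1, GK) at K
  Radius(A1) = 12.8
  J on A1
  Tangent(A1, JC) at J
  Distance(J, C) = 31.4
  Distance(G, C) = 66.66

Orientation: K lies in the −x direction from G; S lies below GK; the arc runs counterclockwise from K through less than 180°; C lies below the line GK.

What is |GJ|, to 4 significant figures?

62.10

G is at the origin; GK is horizontal with |GK| = 47.7 and K on the −x side, so K = (-47.70, 0.000). Since A1 is tangent to GK there, SK ⟂ GK, so S = K + (0, -12.8) = (-47.70, -12.80). Since SJ ⟂ JC (tangency), |SC| = √(12.8² + 31.4²) = 33.91 regardless of where J sits on A1. So C lies on both circle(G, 66.66) and circle(S, 33.91); the below-GK intersection is C = (-47.56, -46.71). J is the foot of the tangent from C: J = (-59.53, -17.68).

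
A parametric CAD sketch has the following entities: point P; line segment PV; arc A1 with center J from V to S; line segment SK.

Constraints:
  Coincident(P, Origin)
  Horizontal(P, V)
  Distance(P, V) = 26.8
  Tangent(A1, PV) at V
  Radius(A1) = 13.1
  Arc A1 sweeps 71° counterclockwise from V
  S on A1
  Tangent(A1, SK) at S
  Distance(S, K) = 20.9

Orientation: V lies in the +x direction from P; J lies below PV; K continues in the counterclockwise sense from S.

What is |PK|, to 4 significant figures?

29.59

P is at the origin; P and V share the same y with |PV| = 26.8 and V on the +x side, so V = (26.80, 0.000). The tangent condition forces JV to be normal to PV, so J = V + (0, -13.1) = (26.80, -13.10). On A1, V sits at bearing 90° from J; a 71° counterclockwise sweep puts S at bearing 161°, so S = J + 13.1·(cos 161°, sin 161°) = (14.41, -8.835). Since A1 is tangent to SK there, JS ⟂ SK, so SK runs along (−sin 161°, cos 161°); with |SK| = 20.9, K = (7.609, -28.60). Then |PK| = |K − P| = 29.59.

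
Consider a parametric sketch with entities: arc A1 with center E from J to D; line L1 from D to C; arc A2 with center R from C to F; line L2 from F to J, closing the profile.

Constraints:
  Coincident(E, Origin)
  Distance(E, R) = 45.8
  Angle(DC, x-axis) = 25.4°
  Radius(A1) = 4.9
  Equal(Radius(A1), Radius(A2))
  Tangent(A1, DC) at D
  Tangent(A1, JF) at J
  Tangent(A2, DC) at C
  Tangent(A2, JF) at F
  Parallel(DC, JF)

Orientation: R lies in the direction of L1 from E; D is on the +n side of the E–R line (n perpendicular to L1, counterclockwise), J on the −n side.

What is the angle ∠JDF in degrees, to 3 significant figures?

77.9°

Tangency of A1 to both parallel lines with radius 4.9 puts D and J at E ± 4.9·n: D = (-2.10, 4.43), J = (2.10, -4.43). Equal radii place C and F the same way about R: C = R + 4.9·n = (39.3, 24.1), F = R − 4.9·n = (43.5, 15.2). Then cos ∠JDF = DJ·DF / (|DJ||DF|), giving 77.9°.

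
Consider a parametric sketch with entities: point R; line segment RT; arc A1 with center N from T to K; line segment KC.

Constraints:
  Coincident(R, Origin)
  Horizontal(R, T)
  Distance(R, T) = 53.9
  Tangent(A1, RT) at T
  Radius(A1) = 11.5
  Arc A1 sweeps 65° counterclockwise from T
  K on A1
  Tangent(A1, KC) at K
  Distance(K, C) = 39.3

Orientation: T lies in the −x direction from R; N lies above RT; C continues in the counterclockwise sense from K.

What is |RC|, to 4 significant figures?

50.08

On A1, T sits at bearing -90° from N; a 65° counterclockwise sweep puts K at bearing -25°, so K = N + 11.5·(cos -25°, sin -25°) = (-43.48, 6.640). The tangent condition forces NK to be normal to KC, so KC runs along (−sin -25°, cos -25°); with |KC| = 39.3, C = (-26.87, 42.26). Then |RC| = |C − R| = 50.08.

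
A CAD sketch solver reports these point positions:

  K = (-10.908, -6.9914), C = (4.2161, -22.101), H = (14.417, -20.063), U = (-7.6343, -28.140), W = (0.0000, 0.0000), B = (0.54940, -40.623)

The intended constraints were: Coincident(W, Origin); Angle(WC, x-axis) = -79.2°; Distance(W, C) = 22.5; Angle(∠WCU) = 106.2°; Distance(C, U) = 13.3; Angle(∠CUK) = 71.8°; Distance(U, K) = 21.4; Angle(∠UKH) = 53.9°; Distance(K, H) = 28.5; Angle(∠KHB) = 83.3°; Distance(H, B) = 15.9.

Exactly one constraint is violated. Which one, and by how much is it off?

Distance(H, B) = 15.9 — off by 8.90.

W = (0.00, 0.00) ✓; WC at -79.20° ✓; |WC| = 22.50 ✓; ∠WCU = 106.2° ✓; |CU| = 13.30 ✓; ∠CUK = 71.80° ✓; |UK| = 21.40 ✓; ∠UKH = 53.90° ✓; |KH| = 28.50 ✓; ∠KHB = 83.30° ✓; |HB| = 24.80 ✗.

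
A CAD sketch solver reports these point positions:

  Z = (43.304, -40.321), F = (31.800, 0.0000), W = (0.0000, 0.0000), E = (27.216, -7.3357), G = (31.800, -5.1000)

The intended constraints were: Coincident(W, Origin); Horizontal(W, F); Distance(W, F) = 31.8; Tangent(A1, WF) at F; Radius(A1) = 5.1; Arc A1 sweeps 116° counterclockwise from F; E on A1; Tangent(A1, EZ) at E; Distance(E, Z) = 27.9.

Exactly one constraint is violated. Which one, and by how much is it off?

Distance(E, Z) = 27.9 — off by 8.80.

W = (0.00, 0.00) ✓; W.y = 0.00, F.y = 0.00 ✓; |WF| = 31.80 ✓; ∠(GF, FW) = 90.00° ✓; |GF| = 5.100 ✓; bearing(G→E) − bearing(G→F) = 116.0° ✓; |GE| = 5.100 ✓; ∠(GE, EZ) = 90.00° ✓; |EZ| = 36.70 ✗.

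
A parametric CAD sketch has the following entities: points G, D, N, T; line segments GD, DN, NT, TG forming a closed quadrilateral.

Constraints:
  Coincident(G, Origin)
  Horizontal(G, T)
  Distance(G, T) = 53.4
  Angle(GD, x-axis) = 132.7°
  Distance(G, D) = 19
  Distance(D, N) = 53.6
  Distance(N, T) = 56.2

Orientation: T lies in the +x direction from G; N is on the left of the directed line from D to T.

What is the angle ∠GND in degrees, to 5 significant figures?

19.621°

G is at the origin; G and T share the same y with |GT| = 53.4 and T in +x, so T = (53.4, 0). GD runs at 132.7° with |GD| = 19.0, so D = (-12.885, 13.963). N is determined by |DN| = 53.6 and |NT| = 56.2 together: it lies at the intersection of circle(D, 53.6) and circle(T, 56.2). With |DT| = 67.740, the foot of the radical line on DT is 31.763 from D and the perpendicular offset is √(53.6² − 31.763²) = 43.175. Taking the left-of-DT solution: N = (27.095, 49.664).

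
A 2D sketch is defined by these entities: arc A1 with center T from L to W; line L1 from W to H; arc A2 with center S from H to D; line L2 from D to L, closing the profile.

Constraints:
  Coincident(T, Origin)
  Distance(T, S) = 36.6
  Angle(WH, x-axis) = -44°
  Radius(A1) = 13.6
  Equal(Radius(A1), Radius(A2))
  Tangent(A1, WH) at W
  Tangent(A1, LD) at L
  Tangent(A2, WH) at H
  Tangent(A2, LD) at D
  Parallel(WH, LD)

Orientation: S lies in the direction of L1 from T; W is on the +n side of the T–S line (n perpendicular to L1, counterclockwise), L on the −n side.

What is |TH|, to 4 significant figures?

39.05

The slot axis is L1's direction at -44.0°, so u = (cos -44.0°, sin -44.0°) = (0.7193, -0.6947) and n = (−sin -44.0°, cos -44.0°) = (0.6947, 0.7193). T is at the origin and S lies 36.6 along u from T, so S = 36.6·u = (26.33, -25.42). Tangency of A1 to both parallel lines with radius 13.6 puts W and L at T ± 13.6·n: W = (9.447, 9.783), L = (-9.447, -9.783). Equal radii place H and D the same way about S: H = S + 13.6·n = (35.78, -15.64), D = S − 13.6·n = (16.88, -35.21). Then |TH| = |H − T| = 39.05.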